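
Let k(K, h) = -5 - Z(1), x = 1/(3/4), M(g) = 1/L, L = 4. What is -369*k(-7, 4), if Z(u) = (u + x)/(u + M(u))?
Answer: 12669/5 ≈ 2533.8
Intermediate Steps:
M(g) = 1/4
x = 4/3 (x = 1/(3*(1/4)) = 1/(3/4) = 4/3 ≈ 1.3333)
Z(u) = (4/3 + u)/(1/4 + u) (Z(u) = (u + 4/3)/(u + 1/4) = (4/3 + u)/(1/4 + u))
k(K, h) = -103/15 (k(K, h) = -5 - 4*(4 + 3*1)/(3*(1 + 4*1)) = -5 - 4*(4 + 3)/(3*(1 + 4)) = -5 - 4*7/(3*5) = -5 - 1*28/15 = -5 - 28/15 = -103/15)
-369*k(-7, 4) = -369*(-103/15) = 12669/5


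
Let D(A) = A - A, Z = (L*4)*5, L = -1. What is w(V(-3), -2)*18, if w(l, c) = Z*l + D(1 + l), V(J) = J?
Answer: 1080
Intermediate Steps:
Z = -20 (Z = -1*4*5 = -4*5 = -20)
D(A) = 0
w(l, c) = -20*l (w(l, c) = -20*l + 0 = -20*l)
w(V(-3), -2)*18 = -20*(-3)*18 = 60*18 = 1080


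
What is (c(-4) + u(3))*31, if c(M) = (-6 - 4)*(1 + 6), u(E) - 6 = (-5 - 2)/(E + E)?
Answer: -12121/6 ≈ -2020.2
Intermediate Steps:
u(E) = 6 - 7/(2*E) (u(E) = 6 + (-5 - 2)/(E + E) = 6 - 7*1/(2*E) = 6 - 7/(2*E))
c(M) = -70 (c(M) = -10*7 = -70)
(c(-4) + u(3))*31 = (-70 + (6 - 7/2/3))*31 = (-70 + (6 - 7/2*⅓))*31 = (-70 + (6 - 7/6))*31 = (-70 + 29/6)*31 = -391/6*31 = -12121/6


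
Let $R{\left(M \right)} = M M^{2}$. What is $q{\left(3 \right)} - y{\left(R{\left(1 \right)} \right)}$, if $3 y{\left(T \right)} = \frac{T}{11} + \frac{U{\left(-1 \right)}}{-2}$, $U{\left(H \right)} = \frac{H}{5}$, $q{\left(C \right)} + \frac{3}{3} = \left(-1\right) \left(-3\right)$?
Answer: $\frac{213}{110} \approx 1.9364$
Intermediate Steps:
$q{\left(C \right)} = 2$ ($q{\left(C \right)} = -1 - -3 = -1 + 3 = 2$)
$U{\left(H \right)} = \frac{H}{5}$ ($U{\left(H \right)} = H \frac{1}{5} = \frac{H}{5}$)
$R{\left(M \right)} = M^{3}$
$y{\left(T \right)} = \frac{1}{30} + \frac{T}{33}$ ($y{\left(T \right)} = \frac{\frac{T}{11} + \frac{\frac{1}{5} \left(-1\right)}{-2}}{3} = \frac{T \frac{1}{11} - - \frac{1}{10}}{3} = \frac{\frac{T}{11} + \frac{1}{10}}{3} = \frac{\frac{1}{10} + \frac{T}{11}}{3} = \frac{1}{30} + \frac{T}{33}$)
$q{\left(3 \right)} - y{\left(R{\left(1 \right)} \right)} = 2 - \left(\frac{1}{30} + \frac{1^{3}}{33}\right) = 2 - \left(\frac{1}{30} + \frac{1}{33} \cdot 1\right) = 2 - \left(\frac{1}{30} + \frac{1}{33}\right) = 2 - \frac{7}{110} = \frac{213}{110}$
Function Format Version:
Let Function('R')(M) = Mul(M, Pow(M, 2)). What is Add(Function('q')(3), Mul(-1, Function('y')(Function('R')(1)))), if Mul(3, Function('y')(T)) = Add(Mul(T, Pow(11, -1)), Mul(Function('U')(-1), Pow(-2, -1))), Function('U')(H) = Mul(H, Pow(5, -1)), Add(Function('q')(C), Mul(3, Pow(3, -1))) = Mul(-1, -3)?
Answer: Rational(213, 110) ≈ 1.9364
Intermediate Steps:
Function('q')(C) = 2 (Function('q')(C) = Add(-1, Mul(-1, -3)) = Add(-1, 3) = 2)
Function('U')(H) = Mul(Rational(1, 5), H) (Function('U')(H) = Mul(H, Rational(1, 5)) = Mul(Rational(1, 5), H))
Function('R')(M) = Pow(M, 3)
Function('y')(T) = Add(Rational(1, 30), Mul(Rational(1, 33), T)) (Function('y')(T) = Mul(Rational(1, 3), Add(Mul(T, Pow(11, -1)), Mul(Mul(Rational(1, 5), -1), Pow(-2, -1)))) = Mul(Rational(1, 3), Add(Mul(T, Rational(1, 11)), Mul(Rational(-1, 5), Rational(-1, 2)))) = Mul(Rational(1, 3), Add(Mul(Rational(1, 11), T), Rational(1, 10))) = Mul(Rational(1, 3), Add(Rational(1, 10), Mul(Rational(1, 11), T))) = Add(Rational(1, 30), Mul(Rational(1, 33), T)))
Add(Function('q')(3), Mul(-1, Function('y')(Function('R')(1)))) = Add(2, Mul(-1, Add(Rational(1, 30), Mul(Rational(1, 33), Pow(1, 3))))) = Add(2, Mul(-1, Add(Rational(1, 30), Mul(Rational(1, 33), 1)))) = Add(2, Mul(-1, Add(Rational(1, 30), Rational(1, 33)))) = Add(2, Mul(-1, Rational(7, 110))) = Add(2, Rational(-7, 110)) = Rational(213, 110)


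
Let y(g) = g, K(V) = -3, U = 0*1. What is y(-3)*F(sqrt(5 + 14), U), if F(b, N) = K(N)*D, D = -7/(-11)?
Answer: 63/11 ≈ 5.7273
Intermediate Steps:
U = 0
D = 7/11 (D = -7*(-1/11) = 7/11 ≈ 0.63636)
F(b, N) = -21/11 (F(b, N) = -3*7/11 = -21/11)
y(-3)*F(sqrt(5 + 14), U) = -3*(-21/11) = 63/11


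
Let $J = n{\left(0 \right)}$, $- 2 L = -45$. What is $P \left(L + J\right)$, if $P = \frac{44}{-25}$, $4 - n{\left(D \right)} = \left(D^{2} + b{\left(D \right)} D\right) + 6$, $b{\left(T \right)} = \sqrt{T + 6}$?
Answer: $- \frac{902}{25} \approx -36.08$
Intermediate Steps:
$b{\left(T \right)} = \sqrt{6 + T}$
$L = \frac{45}{2}$ ($L = \left(- \frac{1}{2}\right) \left(-45\right) = \frac{45}{2} \approx 22.5$)
$n{\left(D \right)} = -2 - D^{2} - D \sqrt{6 + D}$ ($n{\left(D \right)} = 4 - \left(\left(D^{2} + \sqrt{6 + D} D\right) + 6\right) = 4 - \left(\left(D^{2} + D \sqrt{6 + D}\right) + 6\right) = 4 - \left(6 + D^{2} + D \sqrt{6 + D}\right) = -2 - D^{2} - D \sqrt{6 + D}$)
$J = -2$ ($J = -2 - 0^{2} - 0 \sqrt{6 + 0} = -2 - 0 - 0 \sqrt{6} = -2 + 0 + 0 = -2$)
$P = - \frac{44}{25}$ ($P = 44 \left(- \frac{1}{25}\right) = - \frac{44}{25} \approx -1.76$)
$P \left(L + J\right) = - \frac{44 \left(\frac{45}{2} - 2\right)}{25} = \left(- \frac{44}{25}\right) \frac{41}{2} = - \frac{902}{25}$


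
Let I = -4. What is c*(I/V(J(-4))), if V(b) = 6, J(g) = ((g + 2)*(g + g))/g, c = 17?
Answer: -34/3 ≈ -11.333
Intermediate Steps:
J(g) = 4 + 2*g (J(g) = ((2 + g)*(2*g))/g = (2*g*(2 + g))/g = 4 + 2*g)
c*(I/V(J(-4))) = 17*(-4/6) = 17*(-4*⅙) = 17*(-⅔) = -34/3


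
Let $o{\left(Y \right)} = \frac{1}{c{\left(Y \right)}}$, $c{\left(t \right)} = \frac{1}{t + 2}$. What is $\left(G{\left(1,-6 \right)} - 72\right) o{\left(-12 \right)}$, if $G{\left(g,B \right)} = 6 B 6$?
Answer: $2880$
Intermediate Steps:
$G{\left(g,B \right)} = 36 B$
$c{\left(t \right)} = \frac{1}{2 + t}$
$o{\left(Y \right)} = 2 + Y$ ($o{\left(Y \right)} = \frac{1}{\frac{1}{2 + Y}} = 2 + Y$)
$\left(G{\left(1,-6 \right)} - 72\right) o{\left(-12 \right)} = \left(36 \left(-6\right) - 72\right) \left(2 - 12\right) = \left(-216 - 72\right) \left(-10\right) = \left(-288\right) \left(-10\right) = 2880$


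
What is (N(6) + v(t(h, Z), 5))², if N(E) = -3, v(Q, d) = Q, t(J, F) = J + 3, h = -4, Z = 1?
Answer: 16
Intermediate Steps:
t(J, F) = 3 + J
(N(6) + v(t(h, Z), 5))² = (-3 + (3 - 4))² = (-3 - 1)² = (-4)² = 16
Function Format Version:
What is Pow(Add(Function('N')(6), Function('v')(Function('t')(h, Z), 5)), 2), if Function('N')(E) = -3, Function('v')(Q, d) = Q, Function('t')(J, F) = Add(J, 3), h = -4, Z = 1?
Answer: 16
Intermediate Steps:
Function('t')(J, F) = Add(3, J)
Pow(Add(Function('N')(6), Function('v')(Function('t')(h, Z), 5)), 2) = Pow(Add(-3, Add(3, -4)), 2) = Pow(Add(-3, -1), 2) = Pow(-4, 2) = 16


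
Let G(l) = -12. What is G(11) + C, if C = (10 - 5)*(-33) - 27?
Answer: -204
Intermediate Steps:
C = -192 (C = 5*(-33) - 27 = -165 - 27 = -192)
G(11) + C = -12 - 192 = -204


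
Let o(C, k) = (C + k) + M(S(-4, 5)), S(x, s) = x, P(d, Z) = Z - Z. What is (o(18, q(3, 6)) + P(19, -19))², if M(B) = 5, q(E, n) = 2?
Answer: 625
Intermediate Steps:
P(d, Z) = 0
o(C, k) = 5 + C + k (o(C, k) = (C + k) + 5 = 5 + C + k)
(o(18, q(3, 6)) + P(19, -19))² = ((5 + 18 + 2) + 0)² = (25 + 0)² = 25² = 625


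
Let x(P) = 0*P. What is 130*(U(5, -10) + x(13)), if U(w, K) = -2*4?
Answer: -1040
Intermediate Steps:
U(w, K) = -8
x(P) = 0
130*(U(5, -10) + x(13)) = 130*(-8 + 0) = 130*(-8) = -1040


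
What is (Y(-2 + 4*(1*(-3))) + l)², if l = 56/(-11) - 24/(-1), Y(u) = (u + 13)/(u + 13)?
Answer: 47961/121 ≈ 396.37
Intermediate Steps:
Y(u) = 1 (Y(u) = (13 + u)/(13 + u) = 1)
l = 208/11 (l = 56*(-1/11) - 24*(-1) = -56/11 + 24 = 208/11 ≈ 18.909)
(Y(-2 + 4*(1*(-3))) + l)² = (1 + 208/11)² = (219/11)² = 47961/121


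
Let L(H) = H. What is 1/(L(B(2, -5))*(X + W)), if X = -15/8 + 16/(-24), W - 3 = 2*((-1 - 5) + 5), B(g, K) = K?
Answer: 24/185 ≈ 0.12973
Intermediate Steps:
W = 1 (W = 3 + 2*((-1 - 5) + 5) = 3 + 2*(-6 + 5) = 3 + 2*(-1) = 3 - 2 = 1)
X = -61/24 (X = -15*⅛ + 16*(-1/24) = -15/8 - ⅔ = -61/24 ≈ -2.5417)
1/(L(B(2, -5))*(X + W)) = 1/(-5*(-61/24 + 1)) = 1/(-5*(-37/24)) = 1/(185/24) = 24/185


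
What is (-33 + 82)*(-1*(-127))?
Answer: 6223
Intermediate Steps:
(-33 + 82)*(-1*(-127)) = 49*127 = 6223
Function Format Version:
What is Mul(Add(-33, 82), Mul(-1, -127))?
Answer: 6223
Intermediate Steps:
Mul(Add(-33, 82), Mul(-1, -127)) = Mul(49, 127) = 6223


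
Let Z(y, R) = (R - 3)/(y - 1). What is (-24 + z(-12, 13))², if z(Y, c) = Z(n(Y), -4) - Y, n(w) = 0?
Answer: 25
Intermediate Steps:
Z(y, R) = (-3 + R)/(-1 + y)
z(Y, c) = 7 - Y (z(Y, c) = (-3 - 4)/(-1 + 0) - Y = -7/(-1) - Y = -1*(-7) - Y = 7 - Y)
(-24 + z(-12, 13))² = (-24 + (7 - 1*(-12)))² = (-24 + (7 + 12))² = (-24 + 19)² = (-5)² = 25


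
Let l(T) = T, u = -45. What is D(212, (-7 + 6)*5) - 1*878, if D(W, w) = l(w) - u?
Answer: -838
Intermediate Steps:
D(W, w) = 45 + w (D(W, w) = w - 1*(-45) = w + 45 = 45 + w)
D(212, (-7 + 6)*5) - 1*878 = (45 + (-7 + 6)*5) - 1*878 = (45 - 1*5) - 878 = (45 - 5) - 878 = 40 - 878 = -838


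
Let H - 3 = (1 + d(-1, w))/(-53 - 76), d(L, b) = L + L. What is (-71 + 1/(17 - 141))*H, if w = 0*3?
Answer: -284695/1333 ≈ -213.57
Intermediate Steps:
w = 0
d(L, b) = 2*L
H = 388/129 (H = 3 + (1 + 2*(-1))/(-53 - 76) = 3 + (1 - 2)/(-129) = 3 - 1*(-1/129) = 3 + 1/129 = 388/129 ≈ 3.0078)
(-71 + 1/(17 - 141))*H = (-71 + 1/(17 - 141))*(388/129) = (-71 + 1/(-124))*(388/129) = (-71 - 1/124)*(388/129) = -8805/124*388/129 = -284695/1333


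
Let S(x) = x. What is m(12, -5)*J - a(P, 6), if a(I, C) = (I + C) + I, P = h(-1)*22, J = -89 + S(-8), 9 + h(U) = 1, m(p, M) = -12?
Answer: 1510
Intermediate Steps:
h(U) = -8 (h(U) = -9 + 1 = -8)
J = -97 (J = -89 - 8 = -97)
P = -176 (P = -8*22 = -176)
a(I, C) = C + 2*I (a(I, C) = (C + I) + I = C + 2*I)
m(12, -5)*J - a(P, 6) = -12*(-97) - (6 + 2*(-176)) = 1164 - (6 - 352) = 1164 - 1*(-346) = 1164 + 346 = 1510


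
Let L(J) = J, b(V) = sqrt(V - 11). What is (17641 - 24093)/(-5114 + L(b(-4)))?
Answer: 32995528/26153011 + 6452*I*sqrt(15)/26153011 ≈ 1.2616 + 0.00095547*I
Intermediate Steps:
b(V) = sqrt(-11 + V)
(17641 - 24093)/(-5114 + L(b(-4))) = (17641 - 24093)/(-5114 + sqrt(-11 - 4)) = -6452/(-5114 + sqrt(-15)) = -6452/(-5114 + I*sqrt(15))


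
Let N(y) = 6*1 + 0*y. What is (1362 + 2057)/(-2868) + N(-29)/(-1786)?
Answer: -3061771/2561124 ≈ -1.1955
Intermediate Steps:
N(y) = 6 (N(y) = 6 + 0 = 6)
(1362 + 2057)/(-2868) + N(-29)/(-1786) = (1362 + 2057)/(-2868) + 6/(-1786) = 3419*(-1/2868) + 6*(-1/1786) = -3419/2868 - 3/893 = -3061771/2561124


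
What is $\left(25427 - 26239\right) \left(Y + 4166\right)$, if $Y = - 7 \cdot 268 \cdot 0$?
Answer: $-3382792$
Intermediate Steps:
$Y = 0$ ($Y = \left(-7\right) 0 = 0$)
$\left(25427 - 26239\right) \left(Y + 4166\right) = \left(25427 - 26239\right) \left(0 + 4166\right) = \left(-812\right) 4166 = -3382792$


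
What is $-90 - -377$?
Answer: $287$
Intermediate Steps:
$-90 - -377 = -90 + 377 = 287$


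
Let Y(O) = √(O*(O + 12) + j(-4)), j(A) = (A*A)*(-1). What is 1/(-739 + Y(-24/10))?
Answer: -18475/13654001 - 20*I*√61/13654001 ≈ -0.0013531 - 1.144e-5*I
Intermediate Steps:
j(A) = -A² (j(A) = A²*(-1) = -A²)
Y(O) = √(-16 + O*(12 + O)) (Y(O) = √(O*(O + 12) - 1*(-4)²) = √(O*(12 + O) - 1*16) = √(O*(12 + O) - 16) = √(-16 + O*(12 + O)))
1/(-739 + Y(-24/10)) = 1/(-739 + √(-16 + (-24/10)² + 12*(-24/10))) = 1/(-739 + √(-16 + (-24*⅒)² + 12*(-24*⅒))) = 1/(-739 + √(-16 + (-12/5)² + 12*(-12/5))) = 1/(-739 + √(-16 + 144/25 - 144/5)) = 1/(-739 + √(-976/25)) = 1/(-739 + 4*I*√61/5)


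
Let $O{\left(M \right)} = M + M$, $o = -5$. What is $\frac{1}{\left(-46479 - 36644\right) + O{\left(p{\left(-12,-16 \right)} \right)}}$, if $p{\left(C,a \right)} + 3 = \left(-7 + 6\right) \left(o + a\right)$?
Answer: $- \frac{1}{83087} \approx -1.2036 \cdot 10^{-5}$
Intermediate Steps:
$p{\left(C,a \right)} = 2 - a$ ($p{\left(C,a \right)} = -3 + \left(-7 + 6\right) \left(-5 + a\right) = -3 - \left(-5 + a\right) = 2 - a$)
$O{\left(M \right)} = 2 M$
$\frac{1}{\left(-46479 - 36644\right) + O{\left(p{\left(-12,-16 \right)} \right)}} = \frac{1}{\left(-46479 - 36644\right) + 2 \left(2 - -16\right)} = \frac{1}{\left(-46479 - 36644\right) + 2 \left(2 + 16\right)} = \frac{1}{-83123 + 2 \cdot 18} = \frac{1}{-83123 + 36} = \frac{1}{-83087} = - \frac{1}{83087}$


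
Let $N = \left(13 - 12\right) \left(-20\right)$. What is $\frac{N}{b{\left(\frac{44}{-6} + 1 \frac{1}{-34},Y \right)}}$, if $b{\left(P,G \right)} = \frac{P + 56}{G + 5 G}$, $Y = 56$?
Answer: $- \frac{685440}{4961} \approx -138.17$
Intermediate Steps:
$b{\left(P,G \right)} = \frac{56 + P}{6 G}$
$N = -20$ ($N = 1 \left(-20\right) = -20$)
$\frac{N}{b{\left(\frac{44}{-6} + 1 \frac{1}{-34},Y \right)}} = - \frac{20}{\frac{1}{6} \cdot \frac{1}{56} \left(56 + \left(\frac{44}{-6} + 1 \frac{1}{-34}\right)\right)} = - \frac{20}{\frac{1}{6} \cdot \frac{1}{56} \left(56 + \left(44 \left(- \frac{1}{6}\right) + 1 \left(- \frac{1}{34}\right)\right)\right)} = - \frac{20}{\frac{1}{6} \cdot \frac{1}{56} \left(56 - \frac{751}{102}\right)} = - \frac{20}{\frac{1}{6} \cdot \frac{1}{56} \cdot \frac{4961}{102}} = - \frac{20}{\frac{4961}{34272}} = \left(-20\right) \frac{34272}{4961} = - \frac{685440}{4961}$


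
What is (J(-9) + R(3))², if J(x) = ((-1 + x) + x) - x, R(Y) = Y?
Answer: 49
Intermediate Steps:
J(x) = -1 + x (J(x) = (-1 + 2*x) - x = -1 + x)
(J(-9) + R(3))² = ((-1 - 9) + 3)² = (-10 + 3)² = (-7)² = 49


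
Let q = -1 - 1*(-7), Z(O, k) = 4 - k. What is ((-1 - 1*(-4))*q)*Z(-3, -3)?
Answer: 126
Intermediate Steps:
q = 6 (q = -1 + 7 = 6)
((-1 - 1*(-4))*q)*Z(-3, -3) = ((-1 - 1*(-4))*6)*(4 - 1*(-3)) = ((-1 + 4)*6)*(4 + 3) = (3*6)*7 = 18*7 = 126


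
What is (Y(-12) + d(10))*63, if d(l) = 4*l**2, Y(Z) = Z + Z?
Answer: 23688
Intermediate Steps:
Y(Z) = 2*Z
(Y(-12) + d(10))*63 = (2*(-12) + 4*10**2)*63 = (-24 + 4*100)*63 = (-24 + 400)*63 = 376*63 = 23688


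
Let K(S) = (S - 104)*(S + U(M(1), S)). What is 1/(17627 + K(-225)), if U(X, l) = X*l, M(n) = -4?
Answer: -1/204448 ≈ -4.8912e-6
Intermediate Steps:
K(S) = -3*S*(-104 + S) (K(S) = (S - 104)*(S - 4*S) = (-104 + S)*(-3*S) = -3*S*(-104 + S))
1/(17627 + K(-225)) = 1/(17627 + 3*(-225)*(104 - 1*(-225))) = 1/(17627 + 3*(-225)*(104 + 225)) = 1/(17627 + 3*(-225)*329) = 1/(17627 - 222075) = 1/(-204448) = -1/204448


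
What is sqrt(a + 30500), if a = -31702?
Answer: I*sqrt(1202) ≈ 34.67*I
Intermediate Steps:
sqrt(a + 30500) = sqrt(-31702 + 30500) = sqrt(-1202) = I*sqrt(1202)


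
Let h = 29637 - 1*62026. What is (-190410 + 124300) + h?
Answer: -98499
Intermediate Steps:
h = -32389 (h = 29637 - 62026 = -32389)
(-190410 + 124300) + h = (-190410 + 124300) - 32389 = -66110 - 32389 = -98499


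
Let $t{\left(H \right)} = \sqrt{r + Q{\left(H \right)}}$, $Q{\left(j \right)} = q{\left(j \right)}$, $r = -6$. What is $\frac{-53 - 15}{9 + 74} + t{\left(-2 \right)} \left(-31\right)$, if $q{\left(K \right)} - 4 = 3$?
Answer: $- \frac{2641}{83} \approx -31.819$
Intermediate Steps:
$q{\left(K \right)} = 7$ ($q{\left(K \right)} = 4 + 3 = 7$)
$Q{\left(j \right)} = 7$
$t{\left(H \right)} = 1$ ($t{\left(H \right)} = \sqrt{-6 + 7} = \sqrt{1} = 1$)
$\frac{-53 - 15}{9 + 74} + t{\left(-2 \right)} \left(-31\right) = \frac{-53 - 15}{9 + 74} + 1 \left(-31\right) = - \frac{68}{83} - 31 = - \frac{2641}{83}$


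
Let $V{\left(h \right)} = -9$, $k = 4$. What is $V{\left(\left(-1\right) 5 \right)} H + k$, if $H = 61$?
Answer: $-545$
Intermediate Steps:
$V{\left(\left(-1\right) 5 \right)} H + k = \left(-9\right) 61 + 4 = -549 + 4 = -545$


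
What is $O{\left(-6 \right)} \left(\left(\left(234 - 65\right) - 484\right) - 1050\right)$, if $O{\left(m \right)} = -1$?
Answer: $1365$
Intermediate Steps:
$O{\left(-6 \right)} \left(\left(\left(234 - 65\right) - 484\right) - 1050\right) = - (\left(\left(234 - 65\right) - 484\right) - 1050) = - (\left(169 - 484\right) - 1050) = - (-315 - 1050) = \left(-1\right) \left(-1365\right) = 1365$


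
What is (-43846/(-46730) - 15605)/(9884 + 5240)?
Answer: -182294451/176686130 ≈ -1.0317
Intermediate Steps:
(-43846/(-46730) - 15605)/(9884 + 5240) = (-43846*(-1/46730) - 15605)/15124 = (21923/23365 - 15605)*(1/15124) = -364588902/23365*1/15124 = -182294451/176686130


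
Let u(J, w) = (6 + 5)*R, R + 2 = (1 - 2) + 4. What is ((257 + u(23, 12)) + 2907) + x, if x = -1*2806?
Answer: 369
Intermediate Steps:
R = 1 (R = -2 + ((1 - 2) + 4) = -2 + (-1 + 4) = -2 + 3 = 1)
u(J, w) = 11 (u(J, w) = (6 + 5)*1 = 11*1 = 11)
x = -2806
((257 + u(23, 12)) + 2907) + x = ((257 + 11) + 2907) - 2806 = (268 + 2907) - 2806 = 3175 - 2806 = 369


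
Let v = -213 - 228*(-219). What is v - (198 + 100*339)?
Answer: 15621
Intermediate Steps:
v = 49719 (v = -213 + 49932 = 49719)
v - (198 + 100*339) = 49719 - (198 + 100*339) = 49719 - (198 + 33900) = 49719 - 1*34098 = 49719 - 34098 = 15621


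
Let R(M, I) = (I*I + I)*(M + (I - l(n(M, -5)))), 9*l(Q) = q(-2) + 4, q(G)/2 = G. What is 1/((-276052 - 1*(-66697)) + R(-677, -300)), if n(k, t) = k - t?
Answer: -1/87846255 ≈ -1.1384e-8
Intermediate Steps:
q(G) = 2*G
l(Q) = 0 (l(Q) = (2*(-2) + 4)/9 = (-4 + 4)/9 = (⅑)*0 = 0)
R(M, I) = (I + M)*(I + I²) (R(M, I) = (I*I + I)*(M + (I - 1*0)) = (I² + I)*(M + (I + 0)) = (I + I²)*(M + I) = (I + I²)*(I + M) = (I + M)*(I + I²))
1/((-276052 - 1*(-66697)) + R(-677, -300)) = 1/((-276052 - 1*(-66697)) - 300*(-300 - 677 + (-300)² - 300*(-677))) = 1/((-276052 + 66697) - 300*(-300 - 677 + 90000 + 203100)) = 1/(-209355 - 300*292123) = 1/(-209355 - 87636900) = 1/(-87846255) = -1/87846255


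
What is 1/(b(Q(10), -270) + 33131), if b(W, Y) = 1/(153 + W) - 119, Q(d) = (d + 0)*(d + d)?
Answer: 353/11653237 ≈ 3.0292e-5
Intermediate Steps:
Q(d) = 2*d² (Q(d) = d*(2*d) = 2*d²)
b(W, Y) = -119 + 1/(153 + W)
1/(b(Q(10), -270) + 33131) = 1/((-18206 - 238*10²)/(153 + 2*10²) + 33131) = 1/((-18206 - 238*100)/(153 + 2*100) + 33131) = 1/((-18206 - 119*200)/(153 + 200) + 33131) = 1/((-18206 - 23800)/353 + 33131) = 1/((1/353)*(-42006) + 33131) = 1/(-42006/353 + 33131) = 1/(11653237/353) = 353/11653237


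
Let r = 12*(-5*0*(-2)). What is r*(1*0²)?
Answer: 0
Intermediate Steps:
r = 0 (r = 12*(0*(-2)) = 12*0 = 0)
r*(1*0²) = 0*(1*0²) = 0*(1*0) = 0*0 = 0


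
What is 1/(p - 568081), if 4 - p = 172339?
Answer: -1/740416 ≈ -1.3506e-6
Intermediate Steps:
p = -172335 (p = 4 - 1*172339 = 4 - 172339 = -172335)
1/(p - 568081) = 1/(-172335 - 568081) = 1/(-740416) = -1/740416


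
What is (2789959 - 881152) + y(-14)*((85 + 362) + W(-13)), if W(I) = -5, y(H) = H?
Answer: 1902619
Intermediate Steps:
(2789959 - 881152) + y(-14)*((85 + 362) + W(-13)) = (2789959 - 881152) - 14*((85 + 362) - 5) = 1908807 - 14*(447 - 5) = 1908807 - 14*442 = 1908807 - 6188 = 1902619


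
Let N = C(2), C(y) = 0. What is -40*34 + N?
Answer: -1360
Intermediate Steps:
N = 0
-40*34 + N = -40*34 + 0 = -1360 + 0 = -1360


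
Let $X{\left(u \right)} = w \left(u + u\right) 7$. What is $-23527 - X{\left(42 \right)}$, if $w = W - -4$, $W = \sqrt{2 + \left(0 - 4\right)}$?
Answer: $-25879 - 588 i \sqrt{2} \approx -25879.0 - 831.56 i$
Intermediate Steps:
$W = i \sqrt{2}$ ($W = \sqrt{2 + \left(0 - 4\right)} = \sqrt{2 - 4} = \sqrt{-2} = i \sqrt{2} \approx 1.4142 i$)
$w = 4 + i \sqrt{2}$ ($w = i \sqrt{2} - -4 = i \sqrt{2} + 4 = 4 + i \sqrt{2} \approx 4.0 + 1.4142 i$)
$X{\left(u \right)} = 14 u \left(4 + i \sqrt{2}\right)$ ($X{\left(u \right)} = \left(4 + i \sqrt{2}\right) \left(u + u\right) 7 = \left(4 + i \sqrt{2}\right) 2 u 7 = 2 u \left(4 + i \sqrt{2}\right) 7 = 14 u \left(4 + i \sqrt{2}\right)$)
$-23527 - X{\left(42 \right)} = -23527 - 14 \cdot 42 \left(4 + i \sqrt{2}\right) = -23527 - \left(2352 + 588 i \sqrt{2}\right) = -25879 - 588 i \sqrt{2}$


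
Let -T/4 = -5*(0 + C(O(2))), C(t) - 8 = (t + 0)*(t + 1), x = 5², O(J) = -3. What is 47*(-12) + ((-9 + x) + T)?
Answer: -268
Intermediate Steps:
x = 25
C(t) = 8 + t*(1 + t) (C(t) = 8 + (t + 0)*(t + 1) = 8 + t*(1 + t))
T = 280 (T = -(-20)*(0 + (8 - 3 + (-3)²)) = -(-20)*(0 + (8 - 3 + 9)) = -(-20)*(0 + 14) = -(-20)*14 = -4*(-70) = 280)
47*(-12) + ((-9 + x) + T) = 47*(-12) + ((-9 + 25) + 280) = -564 + (16 + 280) = -564 + 296 = -268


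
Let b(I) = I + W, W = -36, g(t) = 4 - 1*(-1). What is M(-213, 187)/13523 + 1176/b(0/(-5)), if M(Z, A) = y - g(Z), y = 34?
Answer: -1325167/40569 ≈ -32.665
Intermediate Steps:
g(t) = 5 (g(t) = 4 + 1 = 5)
b(I) = -36 + I (b(I) = I - 36 = -36 + I)
M(Z, A) = 29 (M(Z, A) = 34 - 1*5 = 34 - 5 = 29)
M(-213, 187)/13523 + 1176/b(0/(-5)) = 29/13523 + 1176/(-36 + 0/(-5)) = 29*(1/13523) + 1176/(-36 + 0*(-⅕)) = 29/13523 + 1176/(-36 + 0) = 29/13523 + 1176/(-36) = 29/13523 + 1176*(-1/36) = 29/13523 - 98/3 = -1325167/40569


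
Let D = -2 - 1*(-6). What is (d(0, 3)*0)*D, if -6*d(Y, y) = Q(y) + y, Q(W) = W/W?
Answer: 0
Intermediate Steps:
D = 4 (D = -2 + 6 = 4)
Q(W) = 1
d(Y, y) = -1/6 - y/6 (d(Y, y) = -(1 + y)/6 = -1/6 - y/6)
(d(0, 3)*0)*D = ((-1/6 - 1/6*3)*0)*4 = ((-1/6 - 1/2)*0)*4 = -2/3*0*4 = 0*4 = 0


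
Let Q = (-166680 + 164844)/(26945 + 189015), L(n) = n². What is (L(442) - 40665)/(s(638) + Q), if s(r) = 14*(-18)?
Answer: -8352199010/13605939 ≈ -613.86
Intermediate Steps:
s(r) = -252
Q = -459/53990 (Q = -1836/215960 = -1836*1/215960 = -459/53990 ≈ -0.0085016)
(L(442) - 40665)/(s(638) + Q) = (442² - 40665)/(-252 - 459/53990) = (195364 - 40665)/(-13605939/53990) = 154699*(-53990/13605939) = -8352199010/13605939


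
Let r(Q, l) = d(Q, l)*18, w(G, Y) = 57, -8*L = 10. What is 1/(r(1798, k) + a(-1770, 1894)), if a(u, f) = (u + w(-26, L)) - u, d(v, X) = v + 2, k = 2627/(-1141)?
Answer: 1/32457 ≈ 3.0810e-5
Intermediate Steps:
k = -2627/1141 (k = 2627*(-1/1141) = -2627/1141 ≈ -2.3024)
L = -5/4 (L = -⅛*10 = -5/4 ≈ -1.2500)
d(v, X) = 2 + v
r(Q, l) = 36 + 18*Q (r(Q, l) = (2 + Q)*18 = 36 + 18*Q)
a(u, f) = 57 (a(u, f) = (u + 57) - u = (57 + u) - u = 57)
1/(r(1798, k) + a(-1770, 1894)) = 1/((36 + 18*1798) + 57) = 1/((36 + 32364) + 57) = 1/(32400 + 57) = 1/32457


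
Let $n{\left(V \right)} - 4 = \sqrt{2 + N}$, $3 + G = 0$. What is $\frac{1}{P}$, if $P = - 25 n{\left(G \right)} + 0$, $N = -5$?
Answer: $\frac{i}{25 \left(\sqrt{3} - 4 i\right)} \approx -0.008421 + 0.0036464 i$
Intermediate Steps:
$G = -3$ ($G = -3 + 0 = -3$)
$n{\left(V \right)} = 4 + i \sqrt{3}$ ($n{\left(V \right)} = 4 + \sqrt{2 - 5} = 4 + \sqrt{-3} = 4 + i \sqrt{3}$)
$P = -100 - 25 i \sqrt{3}$ ($P = - 25 \left(4 + i \sqrt{3}\right) + 0 = \left(-100 - 25 i \sqrt{3}\right) + 0 = -100 - 25 i \sqrt{3} \approx -100.0 - 43.301 i$)
$\frac{1}{P} = \frac{1}{-100 - 25 i \sqrt{3}}$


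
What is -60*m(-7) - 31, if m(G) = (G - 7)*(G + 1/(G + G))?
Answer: -5971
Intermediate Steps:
m(G) = (-7 + G)*(G + 1/(2*G))
-60*m(-7) - 31 = -60*(1/2 + (-7)**2 - 7*(-7) - 7/2/(-7)) - 31 = -60*(1/2 + 49 + 49 - 7/2*(-1/7)) - 31 = -60*(1/2 + 49 + 49 + 1/2) - 31 = -60*99 - 31 = -5940 - 31 = -5971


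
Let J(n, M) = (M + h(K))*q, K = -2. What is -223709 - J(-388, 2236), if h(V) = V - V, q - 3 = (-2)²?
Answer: -239361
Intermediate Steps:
q = 7 (q = 3 + (-2)² = 3 + 4 = 7)
h(V) = 0
J(n, M) = 7*M (J(n, M) = (M + 0)*7 = M*7 = 7*M)
-223709 - J(-388, 2236) = -223709 - 7*2236 = -223709 - 1*15652 = -223709 - 15652 = -239361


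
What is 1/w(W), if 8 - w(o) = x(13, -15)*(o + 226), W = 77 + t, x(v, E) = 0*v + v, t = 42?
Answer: -1/4477 ≈ -0.00022336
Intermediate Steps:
x(v, E) = v (x(v, E) = 0 + v = v)
W = 119 (W = 77 + 42 = 119)
w(o) = -2930 - 13*o (w(o) = 8 - 13*(o + 226) = 8 - 13*(226 + o) = 8 - (2938 + 13*o) = 8 + (-2938 - 13*o) = -2930 - 13*o)
1/w(W) = 1/(-2930 - 13*119) = 1/(-2930 - 1547) = 1/(-4477) = -1/4477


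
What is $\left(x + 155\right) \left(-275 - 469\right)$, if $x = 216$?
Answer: $-276024$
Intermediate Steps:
$\left(x + 155\right) \left(-275 - 469\right) = \left(216 + 155\right) \left(-275 - 469\right) = 371 \left(-744\right) = -276024$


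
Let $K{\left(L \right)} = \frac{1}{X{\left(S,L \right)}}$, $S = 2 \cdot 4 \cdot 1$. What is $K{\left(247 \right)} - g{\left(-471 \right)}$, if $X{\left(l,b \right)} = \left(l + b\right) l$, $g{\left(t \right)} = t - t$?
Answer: $\frac{1}{2040} \approx 0.0004902$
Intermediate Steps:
$S = 8$ ($S = 8 \cdot 1 = 8$)
$g{\left(t \right)} = 0$
$X{\left(l,b \right)} = l \left(b + l\right)$ ($X{\left(l,b \right)} = \left(b + l\right) l = l \left(b + l\right)$)
$K{\left(L \right)} = \frac{1}{64 + 8 L}$ ($K{\left(L \right)} = \frac{1}{8 \left(L + 8\right)} = \frac{1}{8 \left(8 + L\right)} = \frac{1}{64 + 8 L}$)
$K{\left(247 \right)} - g{\left(-471 \right)} = \frac{1}{8 \left(8 + 247\right)} - 0 = \frac{1}{8 \cdot 255} + 0 = \frac{1}{8} \cdot \frac{1}{255} + 0 = \frac{1}{2040} + 0 = \frac{1}{2040}$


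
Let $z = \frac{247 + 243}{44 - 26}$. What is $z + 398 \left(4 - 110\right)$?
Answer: $- \frac{379447}{9} \approx -42161.0$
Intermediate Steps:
$z = \frac{245}{9}$ ($z = \frac{490}{18} = 490 \cdot \frac{1}{18} = \frac{245}{9} \approx 27.222$)
$z + 398 \left(4 - 110\right) = \frac{245}{9} + 398 \left(4 - 110\right) = \frac{245}{9} + 398 \left(-106\right) = \frac{245}{9} - 42188 = - \frac{379447}{9}$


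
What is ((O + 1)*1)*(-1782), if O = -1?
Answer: 0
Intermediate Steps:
((O + 1)*1)*(-1782) = ((-1 + 1)*1)*(-1782) = (0*1)*(-1782) = 0*(-1782) = 0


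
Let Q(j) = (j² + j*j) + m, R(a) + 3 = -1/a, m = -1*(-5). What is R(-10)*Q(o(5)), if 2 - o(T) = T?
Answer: -667/10 ≈ -66.700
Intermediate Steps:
o(T) = 2 - T
m = 5
R(a) = -3 - 1/a
Q(j) = 5 + 2*j² (Q(j) = (j² + j*j) + 5 = (j² + j²) + 5 = 2*j² + 5 = 5 + 2*j²)
R(-10)*Q(o(5)) = (-3 - 1/(-10))*(5 + 2*(2 - 1*5)²) = (-3 - 1*(-⅒))*(5 + 2*(2 - 5)²) = (-3 + ⅒)*(5 + 2*(-3)²) = -29*(5 + 2*9)/10 = -29*(5 + 18)/10 = -29/10*23 = -667/10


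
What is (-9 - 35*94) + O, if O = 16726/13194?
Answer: -21755140/6597 ≈ -3297.7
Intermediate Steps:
O = 8363/6597 (O = 16726*(1/13194) = 8363/6597 ≈ 1.2677)
(-9 - 35*94) + O = (-9 - 35*94) + 8363/6597 = (-9 - 3290) + 8363/6597 = -3299 + 8363/6597 = -21755140/6597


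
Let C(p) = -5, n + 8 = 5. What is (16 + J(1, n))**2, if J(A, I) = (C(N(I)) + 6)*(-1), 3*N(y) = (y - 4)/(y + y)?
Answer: 225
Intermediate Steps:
n = -3 (n = -8 + 5 = -3)
N(y) = (-4 + y)/(6*y) (N(y) = ((y - 4)/(y + y))/3 = ((-4 + y)/((2*y)))/3 = ((-4 + y)*(1/(2*y)))/3 = ((-4 + y)/(2*y))/3 = (-4 + y)/(6*y))
J(A, I) = -1 (J(A, I) = (-5 + 6)*(-1) = 1*(-1) = -1)
(16 + J(1, n))**2 = (16 - 1)**2 = 15**2 = 225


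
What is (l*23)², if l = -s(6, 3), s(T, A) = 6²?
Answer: 685584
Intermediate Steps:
s(T, A) = 36
l = -36 (l = -1*36 = -36)
(l*23)² = (-36*23)² = (-828)² = 685584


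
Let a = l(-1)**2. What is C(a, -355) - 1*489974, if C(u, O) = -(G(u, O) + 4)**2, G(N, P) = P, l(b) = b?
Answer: -613175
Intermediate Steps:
a = 1 (a = (-1)**2 = 1)
C(u, O) = -(4 + O)**2 (C(u, O) = -(O + 4)**2 = -(4 + O)**2)
C(a, -355) - 1*489974 = -(4 - 355)**2 - 1*489974 = -1*(-351)**2 - 489974 = -1*123201 - 489974 = -123201 - 489974 = -613175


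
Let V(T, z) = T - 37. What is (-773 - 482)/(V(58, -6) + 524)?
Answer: -251/109 ≈ -2.3028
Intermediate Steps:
V(T, z) = -37 + T
(-773 - 482)/(V(58, -6) + 524) = (-773 - 482)/((-37 + 58) + 524) = -1255/(21 + 524) = -1255/545 = -1255*1/545 = -251/109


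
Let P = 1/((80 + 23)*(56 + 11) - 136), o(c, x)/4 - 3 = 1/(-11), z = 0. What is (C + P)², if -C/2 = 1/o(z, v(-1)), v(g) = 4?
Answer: 5528071201/187454361600 ≈ 0.029490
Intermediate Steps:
o(c, x) = 128/11 (o(c, x) = 12 + 4/(-11) = 12 + 4*(-1/11) = 12 - 4/11 = 128/11)
C = -11/64 (C = -2/128/11 = -2*11/128 = -11/64 ≈ -0.17188)
P = 1/6765 (P = 1/(103*67 - 136) = 1/(6901 - 136) = 1/6765 ≈ 0.00014782)
(C + P)² = (-11/64 + 1/6765)² = (-74351/432960)² = 5528071201/187454361600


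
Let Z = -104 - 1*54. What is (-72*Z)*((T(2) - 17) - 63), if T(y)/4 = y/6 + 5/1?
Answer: -667392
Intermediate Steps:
T(y) = 20 + 2*y/3 (T(y) = 4*(y/6 + 5/1) = 4*(y*(⅙) + 5*1) = 4*(y/6 + 5) = 4*(5 + y/6) = 20 + 2*y/3)
Z = -158 (Z = -104 - 54 = -158)
(-72*Z)*((T(2) - 17) - 63) = (-72*(-158))*(((20 + (⅔)*2) - 17) - 63) = 11376*(((20 + 4/3) - 17) - 63) = 11376*((64/3 - 17) - 63) = 11376*(13/3 - 63) = 11376*(-176/3) = -667392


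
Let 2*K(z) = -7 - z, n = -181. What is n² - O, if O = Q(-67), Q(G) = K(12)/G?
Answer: 4389955/134 ≈ 32761.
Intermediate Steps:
K(z) = -7/2 - z/2 (K(z) = (-7 - z)/2 = -7/2 - z/2)
Q(G) = -19/(2*G) (Q(G) = (-7/2 - ½*12)/G = (-7/2 - 6)/G = -19/(2*G))
O = 19/134 (O = -19/2/(-67) = -19/2*(-1/67) = 19/134 ≈ 0.14179)
n² - O = (-181)² - 1*19/134 = 32761 - 19/134 = 4389955/134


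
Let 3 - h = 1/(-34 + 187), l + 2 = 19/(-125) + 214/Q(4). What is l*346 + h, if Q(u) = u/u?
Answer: 1401908428/19125 ≈ 73302.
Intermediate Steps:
Q(u) = 1
l = 26481/125 (l = -2 + (19/(-125) + 214/1) = -2 + (19*(-1/125) + 214*1) = -2 + (-19/125 + 214) = -2 + 26731/125 = 26481/125 ≈ 211.85)
h = 458/153 (h = 3 - 1/(-34 + 187) = 3 - 1/153 = 458/153 ≈ 2.9935)
l*346 + h = (26481/125)*346 + 458/153 = 9162426/125 + 458/153 = 1401908428/19125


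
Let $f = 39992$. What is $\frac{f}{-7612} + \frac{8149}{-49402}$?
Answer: $- \frac{509428743}{94012006} \approx -5.4188$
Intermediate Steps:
$\frac{f}{-7612} + \frac{8149}{-49402} = \frac{39992}{-7612} + \frac{8149}{-49402} = 39992 \left(- \frac{1}{7612}\right) + 8149 \left(- \frac{1}{49402}\right) = - \frac{9998}{1903} - \frac{8149}{49402} = - \frac{509428743}{94012006}$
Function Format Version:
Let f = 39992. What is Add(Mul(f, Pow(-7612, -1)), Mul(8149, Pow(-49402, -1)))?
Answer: Rational(-509428743, 94012006) ≈ -5.4188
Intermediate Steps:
Add(Mul(f, Pow(-7612, -1)), Mul(8149, Pow(-49402, -1))) = Add(Mul(39992, Pow(-7612, -1)), Mul(8149, Pow(-49402, -1))) = Add(Mul(39992, Rational(-1, 7612)), Mul(8149, Rational(-1, 49402))) = Add(Rational(-9998, 1903), Rational(-8149, 49402)) = Rational(-509428743, 94012006)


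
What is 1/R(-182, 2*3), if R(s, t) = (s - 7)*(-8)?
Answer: 1/1512 ≈ 0.00066138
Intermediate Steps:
R(s, t) = 56 - 8*s (R(s, t) = (-7 + s)*(-8) = 56 - 8*s)
1/R(-182, 2*3) = 1/(56 - 8*(-182)) = 1/(56 + 1456) = 1/1512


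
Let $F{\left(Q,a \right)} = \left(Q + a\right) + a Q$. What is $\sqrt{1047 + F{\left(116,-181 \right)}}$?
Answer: $i \sqrt{20014} \approx 141.47 i$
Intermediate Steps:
$F{\left(Q,a \right)} = Q + a + Q a$ ($F{\left(Q,a \right)} = \left(Q + a\right) + Q a = Q + a + Q a$)
$\sqrt{1047 + F{\left(116,-181 \right)}} = \sqrt{1047 + \left(116 - 181 + 116 \left(-181\right)\right)} = \sqrt{1047 - 21061} = \sqrt{-20014} = i \sqrt{20014}$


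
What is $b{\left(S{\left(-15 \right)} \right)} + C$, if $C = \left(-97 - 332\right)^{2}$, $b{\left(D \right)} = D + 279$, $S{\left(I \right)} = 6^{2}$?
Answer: $184356$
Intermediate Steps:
$S{\left(I \right)} = 36$
$b{\left(D \right)} = 279 + D$
$C = 184041$ ($C = \left(-429\right)^{2} = 184041$)
$b{\left(S{\left(-15 \right)} \right)} + C = \left(279 + 36\right) + 184041 = 315 + 184041 = 184356$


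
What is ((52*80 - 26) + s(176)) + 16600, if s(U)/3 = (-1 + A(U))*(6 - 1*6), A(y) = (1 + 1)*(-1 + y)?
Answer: 20734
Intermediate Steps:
A(y) = -2 + 2*y (A(y) = 2*(-1 + y) = -2 + 2*y)
s(U) = 0 (s(U) = 3*((-1 + (-2 + 2*U))*(6 - 1*6)) = 3*((-3 + 2*U)*(6 - 6)) = 3*((-3 + 2*U)*0) = 3*0 = 0)
((52*80 - 26) + s(176)) + 16600 = ((52*80 - 26) + 0) + 16600 = ((4160 - 26) + 0) + 16600 = (4134 + 0) + 16600 = 4134 + 16600 = 20734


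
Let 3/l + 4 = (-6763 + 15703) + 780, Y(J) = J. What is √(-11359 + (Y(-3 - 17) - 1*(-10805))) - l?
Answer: -3/9716 + I*√574 ≈ -0.00030877 + 23.958*I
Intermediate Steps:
l = 3/9716 (l = 3/(-4 + ((-6763 + 15703) + 780)) = 3/(-4 + (8940 + 780)) = 3/(-4 + 9720) = 3/9716 ≈ 0.00030877)
√(-11359 + (Y(-3 - 17) - 1*(-10805))) - l = √(-11359 + ((-3 - 17) - 1*(-10805))) - 1*3/9716 = √(-11359 + (-20 + 10805)) - 3/9716 = √(-11359 + 10785) - 3/9716 = √(-574) - 3/9716 = I*√574 - 3/9716 = -3/9716 + I*√574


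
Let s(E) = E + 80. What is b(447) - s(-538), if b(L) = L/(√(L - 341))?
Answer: 458 + 447*√106/106 ≈ 501.42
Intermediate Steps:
b(L) = L/√(-341 + L) (b(L) = L/(√(-341 + L)) = L/√(-341 + L))
s(E) = 80 + E
b(447) - s(-538) = 447/√(-341 + 447) - (80 - 538) = 447/√106 - 1*(-458) = 447*(√106/106) + 458 = 447*√106/106 + 458 = 458 + 447*√106/106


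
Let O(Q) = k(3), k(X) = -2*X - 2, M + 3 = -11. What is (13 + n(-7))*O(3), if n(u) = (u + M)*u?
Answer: -1280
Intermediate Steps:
M = -14 (M = -3 - 11 = -14)
k(X) = -2 - 2*X
n(u) = u*(-14 + u) (n(u) = (u - 14)*u = (-14 + u)*u = u*(-14 + u))
O(Q) = -8 (O(Q) = -2 - 2*3 = -2 - 6 = -8)
(13 + n(-7))*O(3) = (13 - 7*(-14 - 7))*(-8) = (13 - 7*(-21))*(-8) = (13 + 147)*(-8) = 160*(-8) = -1280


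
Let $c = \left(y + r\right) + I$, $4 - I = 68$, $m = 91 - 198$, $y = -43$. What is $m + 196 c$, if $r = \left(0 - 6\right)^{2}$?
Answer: $-14023$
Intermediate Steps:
$m = -107$ ($m = 91 - 198 = -107$)
$I = -64$ ($I = 4 - 68 = -64$)
$r = 36$ ($r = \left(-6\right)^{2} = 36$)
$c = -71$ ($c = \left(-43 + 36\right) - 64 = -7 - 64 = -71$)
$m + 196 c = -107 + 196 \left(-71\right) = -107 - 13916 = -14023$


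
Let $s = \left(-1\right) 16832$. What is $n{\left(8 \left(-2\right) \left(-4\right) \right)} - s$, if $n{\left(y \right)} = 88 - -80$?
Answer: $17000$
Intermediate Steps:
$n{\left(y \right)} = 168$ ($n{\left(y \right)} = 88 + 80 = 168$)
$s = -16832$
$n{\left(8 \left(-2\right) \left(-4\right) \right)} - s = 168 - -16832 = 168 + 16832 = 17000$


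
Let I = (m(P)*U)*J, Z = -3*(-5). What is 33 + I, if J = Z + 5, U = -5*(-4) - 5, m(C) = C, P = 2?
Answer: 633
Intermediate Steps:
Z = 15
U = 15 (U = 20 - 5 = 15)
J = 20 (J = 15 + 5 = 20)
I = 600 (I = (2*15)*20 = 30*20 = 600)
33 + I = 33 + 600 = 633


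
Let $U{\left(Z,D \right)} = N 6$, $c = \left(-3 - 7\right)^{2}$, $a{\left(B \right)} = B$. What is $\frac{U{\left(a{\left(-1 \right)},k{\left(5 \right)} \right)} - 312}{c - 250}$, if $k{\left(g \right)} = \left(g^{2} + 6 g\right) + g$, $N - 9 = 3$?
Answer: $\frac{8}{5} \approx 1.6$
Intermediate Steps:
$N = 12$ ($N = 9 + 3 = 12$)
$c = 100$ ($c = \left(-10\right)^{2} = 100$)
$k{\left(g \right)} = g^{2} + 7 g$
$U{\left(Z,D \right)} = 72$ ($U{\left(Z,D \right)} = 12 \cdot 6 = 72$)
$\frac{U{\left(a{\left(-1 \right)},k{\left(5 \right)} \right)} - 312}{c - 250} = \frac{72 - 312}{100 - 250} = - \frac{240}{-150} = \left(-240\right) \left(- \frac{1}{150}\right) = \frac{8}{5}$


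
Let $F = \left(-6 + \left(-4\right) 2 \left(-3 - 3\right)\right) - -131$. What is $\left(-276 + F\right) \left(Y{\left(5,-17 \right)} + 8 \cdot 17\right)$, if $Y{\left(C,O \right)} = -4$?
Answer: $-13596$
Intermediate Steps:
$F = 173$ ($F = \left(-6 - -48\right) + 131 = \left(-6 + 48\right) + 131 = 42 + 131 = 173$)
$\left(-276 + F\right) \left(Y{\left(5,-17 \right)} + 8 \cdot 17\right) = \left(-276 + 173\right) \left(-4 + 8 \cdot 17\right) = - 103 \left(-4 + 136\right) = \left(-103\right) 132 = -13596$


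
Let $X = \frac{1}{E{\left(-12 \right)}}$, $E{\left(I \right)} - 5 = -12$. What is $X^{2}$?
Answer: $\frac{1}{49} \approx 0.020408$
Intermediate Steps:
$E{\left(I \right)} = -7$ ($E{\left(I \right)} = 5 - 12 = -7$)
$X = - \frac{1}{7}$ ($X = \frac{1}{-7} = - \frac{1}{7} \approx -0.14286$)
$X^{2} = \left(- \frac{1}{7}\right)^{2} = \frac{1}{49}$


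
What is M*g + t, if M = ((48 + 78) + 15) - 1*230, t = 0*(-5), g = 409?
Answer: -36401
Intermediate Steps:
t = 0
M = -89 (M = (126 + 15) - 230 = 141 - 230 = -89)
M*g + t = -89*409 + 0 = -36401 + 0 = -36401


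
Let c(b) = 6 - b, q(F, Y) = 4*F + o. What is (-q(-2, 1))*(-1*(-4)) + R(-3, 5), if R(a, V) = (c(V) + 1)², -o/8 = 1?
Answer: 68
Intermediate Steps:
o = -8 (o = -8*1 = -8)
q(F, Y) = -8 + 4*F (q(F, Y) = 4*F - 8 = -8 + 4*F)
R(a, V) = (7 - V)² (R(a, V) = ((6 - V) + 1)² = (7 - V)²)
(-q(-2, 1))*(-1*(-4)) + R(-3, 5) = (-(-8 + 4*(-2)))*(-1*(-4)) + (-7 + 5)² = -(-8 - 8)*4 + (-2)² = -1*(-16)*4 + 4 = 16*4 + 4 = 64 + 4 = 68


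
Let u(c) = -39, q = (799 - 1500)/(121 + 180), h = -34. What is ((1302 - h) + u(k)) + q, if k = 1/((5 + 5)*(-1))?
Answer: 389696/301 ≈ 1294.7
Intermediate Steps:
q = -701/301 ≈ -2.3289
k = -⅒ (k = 1/(10*(-1)) = 1/(-10) = -⅒ ≈ -0.10000)
((1302 - h) + u(k)) + q = ((1302 - 1*(-34)) - 39) - 701/301 = ((1302 + 34) - 39) - 701/301 = (1336 - 39) - 701/301 = 1297 - 701/301 = 389696/301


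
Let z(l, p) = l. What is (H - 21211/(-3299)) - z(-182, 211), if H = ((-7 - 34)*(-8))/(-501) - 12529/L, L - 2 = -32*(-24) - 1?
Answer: 217954351162/1271002431 ≈ 171.48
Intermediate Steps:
L = 769 (L = 2 + (-32*(-24) - 1) = 2 + (768 - 1) = 2 + 767 = 769)
H = -6529261/385269 (H = ((-7 - 34)*(-8))/(-501) - 12529/769 = -41*(-8)*(-1/501) - 12529*1/769 = 328*(-1/501) - 12529/769 = -328/501 - 12529/769 = -6529261/385269 ≈ -16.947)
(H - 21211/(-3299)) - z(-182, 211) = (-6529261/385269 - 21211/(-3299)) - 1*(-182) = (-6529261/385269 - 21211*(-1/3299)) + 182 = (-6529261/385269 + 21211/3299) + 182 = -13368091280/1271002431 + 182 = 217954351162/1271002431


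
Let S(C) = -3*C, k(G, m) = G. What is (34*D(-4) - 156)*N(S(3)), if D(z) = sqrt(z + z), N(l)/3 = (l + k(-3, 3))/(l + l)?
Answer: -312 + 136*I*sqrt(2) ≈ -312.0 + 192.33*I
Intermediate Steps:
N(l) = 3*(-3 + l)/(2*l) (N(l) = 3*((l - 3)/(l + l)) = 3*((-3 + l)/((2*l))) = 3*((-3 + l)*(1/(2*l))) = 3*((-3 + l)/(2*l)) = 3*(-3 + l)/(2*l))
D(z) = sqrt(2)*sqrt(z) (D(z) = sqrt(2*z) = sqrt(2)*sqrt(z))
(34*D(-4) - 156)*N(S(3)) = (34*(sqrt(2)*sqrt(-4)) - 156)*(3*(-3 - 3*3)/(2*((-3*3)))) = (34*(sqrt(2)*(2*I)) - 156)*((3/2)*(-3 - 9)/(-9)) = (34*(2*I*sqrt(2)) - 156)*((3/2)*(-1/9)*(-12)) = (68*I*sqrt(2) - 156)*2 = (-156 + 68*I*sqrt(2))*2 = -312 + 136*I*sqrt(2)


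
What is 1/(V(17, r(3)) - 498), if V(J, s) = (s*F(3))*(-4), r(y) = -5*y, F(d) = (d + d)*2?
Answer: 1/222 ≈ 0.0045045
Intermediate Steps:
F(d) = 4*d (F(d) = (2*d)*2 = 4*d)
V(J, s) = -48*s (V(J, s) = (s*(4*3))*(-4) = (s*12)*(-4) = (12*s)*(-4) = -48*s)
1/(V(17, r(3)) - 498) = 1/(-(-240)*3 - 498) = 1/(-48*(-15) - 498) = 1/(720 - 498) = 1/222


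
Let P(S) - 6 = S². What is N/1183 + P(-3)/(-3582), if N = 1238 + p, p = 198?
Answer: 1708669/1412502 ≈ 1.2097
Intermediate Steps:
N = 1436 (N = 1238 + 198 = 1436)
P(S) = 6 + S²
N/1183 + P(-3)/(-3582) = 1436/1183 + (6 + (-3)²)/(-3582) = 1436*(1/1183) + (6 + 9)*(-1/3582) = 1436/1183 + 15*(-1/3582) = 1436/1183 - 5/1194 = 1708669/1412502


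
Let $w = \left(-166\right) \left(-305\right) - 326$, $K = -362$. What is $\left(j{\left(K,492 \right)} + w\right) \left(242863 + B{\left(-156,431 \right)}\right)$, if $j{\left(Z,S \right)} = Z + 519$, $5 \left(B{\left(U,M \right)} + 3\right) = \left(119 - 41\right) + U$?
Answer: $\frac{61270856342}{5} \approx 1.2254 \cdot 10^{10}$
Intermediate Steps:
$w = 50304$ ($w = 50630 - 326 = 50304$)
$B{\left(U,M \right)} = \frac{63}{5} + \frac{U}{5}$ ($B{\left(U,M \right)} = -3 + \frac{\left(119 - 41\right) + U}{5} = -3 + \frac{78 + U}{5} = -3 + \left(\frac{78}{5} + \frac{U}{5}\right) = \frac{63}{5} + \frac{U}{5}$)
$j{\left(Z,S \right)} = 519 + Z$
$\left(j{\left(K,492 \right)} + w\right) \left(242863 + B{\left(-156,431 \right)}\right) = \left(\left(519 - 362\right) + 50304\right) \left(242863 + \left(\frac{63}{5} + \frac{1}{5} \left(-156\right)\right)\right) = \left(157 + 50304\right) \left(242863 + \left(\frac{63}{5} - \frac{156}{5}\right)\right) = 50461 \left(242863 - \frac{93}{5}\right) = 50461 \cdot \frac{1214222}{5} = \frac{61270856342}{5}$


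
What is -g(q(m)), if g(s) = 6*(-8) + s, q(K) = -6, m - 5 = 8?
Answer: 54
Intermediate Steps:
m = 13 (m = 5 + 8 = 13)
g(s) = -48 + s
-g(q(m)) = -(-48 - 6) = -1*(-54) = 54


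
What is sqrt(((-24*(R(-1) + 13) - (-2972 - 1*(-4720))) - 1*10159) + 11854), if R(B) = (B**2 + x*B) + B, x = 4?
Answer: I*sqrt(269) ≈ 16.401*I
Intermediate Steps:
R(B) = B**2 + 5*B (R(B) = (B**2 + 4*B) + B = B**2 + 5*B)
sqrt(((-24*(R(-1) + 13) - (-2972 - 1*(-4720))) - 1*10159) + 11854) = sqrt(((-24*(-(5 - 1) + 13) - (-2972 - 1*(-4720))) - 1*10159) + 11854) = sqrt(((-24*(-1*4 + 13) - (-2972 + 4720)) - 10159) + 11854) = sqrt(((-24*(-4 + 13) - 1*1748) - 10159) + 11854) = sqrt(((-24*9 - 1748) - 10159) + 11854) = sqrt(((-216 - 1748) - 10159) + 11854) = sqrt((-1964 - 10159) + 11854) = sqrt(-12123 + 11854) = sqrt(-269) = I*sqrt(269)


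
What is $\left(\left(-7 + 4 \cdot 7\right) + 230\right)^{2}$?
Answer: $63001$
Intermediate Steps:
$\left(\left(-7 + 4 \cdot 7\right) + 230\right)^{2} = \left(\left(-7 + 28\right) + 230\right)^{2} = \left(21 + 230\right)^{2} = 251^{2} = 63001$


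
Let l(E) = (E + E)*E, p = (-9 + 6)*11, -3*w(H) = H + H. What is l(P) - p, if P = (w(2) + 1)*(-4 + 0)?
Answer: 329/9 ≈ 36.556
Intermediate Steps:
w(H) = -2*H/3 (w(H) = -(H + H)/3 = -2*H/3)
p = -33 (p = -3*11 = -33)
P = 4/3 (P = (-⅔*2 + 1)*(-4 + 0) = (-4/3 + 1)*(-4) = -⅓*(-4) = 4/3 ≈ 1.3333)
l(E) = 2*E² (l(E) = (2*E)*E = 2*E²)
l(P) - p = 2*(4/3)² - 1*(-33) = 2*(16/9) + 33 = 32/9 + 33 = 329/9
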